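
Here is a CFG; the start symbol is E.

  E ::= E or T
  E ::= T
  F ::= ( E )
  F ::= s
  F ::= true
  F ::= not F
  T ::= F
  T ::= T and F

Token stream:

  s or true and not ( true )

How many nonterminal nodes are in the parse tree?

12

[E [E [T [F s]]] or [T [T [F true]] and [F not [F ( [E [T [F true]]] )]]]]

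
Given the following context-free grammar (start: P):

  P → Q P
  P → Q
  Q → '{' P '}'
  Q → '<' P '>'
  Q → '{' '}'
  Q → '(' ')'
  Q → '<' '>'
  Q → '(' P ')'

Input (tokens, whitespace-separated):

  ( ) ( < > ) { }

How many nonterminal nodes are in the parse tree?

[P [Q ( )] [P [Q ( [P [Q < >]] )] [P [Q { }]]]]

8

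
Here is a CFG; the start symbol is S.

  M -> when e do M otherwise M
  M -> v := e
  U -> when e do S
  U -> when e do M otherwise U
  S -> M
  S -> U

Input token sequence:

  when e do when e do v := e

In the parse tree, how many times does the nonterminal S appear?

[S [U when e do [S [U when e do [S [M v := e]]]]]]

3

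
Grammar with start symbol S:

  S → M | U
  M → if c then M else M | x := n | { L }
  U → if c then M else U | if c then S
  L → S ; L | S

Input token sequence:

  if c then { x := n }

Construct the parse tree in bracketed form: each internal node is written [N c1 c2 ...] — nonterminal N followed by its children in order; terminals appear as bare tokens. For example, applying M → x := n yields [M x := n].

[S [U if c then [S [M { [L [S [M x := n]]] }]]]]

S
U
if c then S
if c then M
if c then { L }
if c then { S }
if c then { M }
if c then { x := n }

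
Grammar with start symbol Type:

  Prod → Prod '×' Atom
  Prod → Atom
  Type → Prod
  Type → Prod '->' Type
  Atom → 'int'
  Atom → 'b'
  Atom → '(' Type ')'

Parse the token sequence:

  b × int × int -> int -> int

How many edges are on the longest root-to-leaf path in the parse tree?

5

[Type [Prod [Prod [Prod [Atom b]] × [Atom int]] × [Atom int]] -> [Type [Prod [Atom int]] -> [Type [Prod [Atom int]]]]]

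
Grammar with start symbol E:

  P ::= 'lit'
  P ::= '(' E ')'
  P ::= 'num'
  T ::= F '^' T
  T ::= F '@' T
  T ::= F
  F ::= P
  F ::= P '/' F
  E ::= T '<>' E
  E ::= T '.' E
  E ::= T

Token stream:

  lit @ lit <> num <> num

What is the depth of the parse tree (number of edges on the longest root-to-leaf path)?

6

[E [T [F [P lit]] @ [T [F [P lit]]]] <> [E [T [F [P num]]] <> [E [T [F [P num]]]]]]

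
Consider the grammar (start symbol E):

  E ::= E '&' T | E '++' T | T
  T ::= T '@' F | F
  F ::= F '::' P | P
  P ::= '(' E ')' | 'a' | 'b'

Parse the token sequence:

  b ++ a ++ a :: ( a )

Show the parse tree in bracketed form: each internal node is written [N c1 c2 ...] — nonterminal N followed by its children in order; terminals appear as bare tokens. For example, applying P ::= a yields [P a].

[E [E [E [T [F [P b]]]] ++ [T [F [P a]]]] ++ [T [F [F [P a]] :: [P ( [E [T [F [P a]]]] )]]]]

E
E ++ T
E ++ T ++ T
T ++ T ++ T
F ++ T ++ T
P ++ T ++ T
b ++ T ++ T
b ++ F ++ T
b ++ P ++ T
b ++ a ++ T
b ++ a ++ F
b ++ a ++ F :: P
b ++ a ++ P :: P
b ++ a ++ a :: P
b ++ a ++ a :: ( E )
b ++ a ++ a :: ( T )
b ++ a ++ a :: ( F )
b ++ a ++ a :: ( P )
b ++ a ++ a :: ( a )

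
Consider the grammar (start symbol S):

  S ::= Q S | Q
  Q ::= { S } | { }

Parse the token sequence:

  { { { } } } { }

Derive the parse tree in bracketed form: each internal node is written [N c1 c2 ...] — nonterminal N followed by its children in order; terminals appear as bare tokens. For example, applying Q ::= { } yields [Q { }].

S
Q S
{ S } S
{ Q } S
{ { S } } S
{ { Q } } S
{ { { } } } S
{ { { } } } Q
{ { { } } } { }

[S [Q { [S [Q { [S [Q { }]] }]] }] [S [Q { }]]]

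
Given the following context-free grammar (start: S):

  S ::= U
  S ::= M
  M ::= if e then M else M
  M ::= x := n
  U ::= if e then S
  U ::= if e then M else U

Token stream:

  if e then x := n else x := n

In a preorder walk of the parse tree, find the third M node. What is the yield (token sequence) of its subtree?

x := n

[S [M if e then [M x := n] else [M x := n]]]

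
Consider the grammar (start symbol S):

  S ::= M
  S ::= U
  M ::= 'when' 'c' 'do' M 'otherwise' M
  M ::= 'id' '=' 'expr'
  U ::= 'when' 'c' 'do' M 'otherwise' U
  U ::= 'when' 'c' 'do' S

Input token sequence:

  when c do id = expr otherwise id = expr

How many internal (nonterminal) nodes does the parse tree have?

[S [M when c do [M id = expr] otherwise [M id = expr]]]

4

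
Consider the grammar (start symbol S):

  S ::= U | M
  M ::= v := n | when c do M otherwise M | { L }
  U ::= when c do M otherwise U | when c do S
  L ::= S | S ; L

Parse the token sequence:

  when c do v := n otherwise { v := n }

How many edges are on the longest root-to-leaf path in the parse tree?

6

[S [M when c do [M v := n] otherwise [M { [L [S [M v := n]]] }]]]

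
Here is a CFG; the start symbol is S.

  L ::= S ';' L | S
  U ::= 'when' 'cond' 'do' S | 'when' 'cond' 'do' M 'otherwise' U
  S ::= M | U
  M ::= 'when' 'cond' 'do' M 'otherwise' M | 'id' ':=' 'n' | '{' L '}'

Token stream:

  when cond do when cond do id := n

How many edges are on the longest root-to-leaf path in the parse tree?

6

[S [U when cond do [S [U when cond do [S [M id := n]]]]]]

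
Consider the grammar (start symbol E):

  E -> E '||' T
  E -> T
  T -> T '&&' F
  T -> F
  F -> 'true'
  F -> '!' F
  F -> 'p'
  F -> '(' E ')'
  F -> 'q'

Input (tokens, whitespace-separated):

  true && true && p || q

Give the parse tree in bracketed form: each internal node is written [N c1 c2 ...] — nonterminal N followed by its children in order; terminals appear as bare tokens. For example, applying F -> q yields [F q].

[E [E [T [T [T [F true]] && [F true]] && [F p]]] || [T [F q]]]

E
E || T
T || T
T && F || T
T && F && F || T
F && F && F || T
true && F && F || T
true && true && F || T
true && true && p || T
true && true && p || F
true && true && p || q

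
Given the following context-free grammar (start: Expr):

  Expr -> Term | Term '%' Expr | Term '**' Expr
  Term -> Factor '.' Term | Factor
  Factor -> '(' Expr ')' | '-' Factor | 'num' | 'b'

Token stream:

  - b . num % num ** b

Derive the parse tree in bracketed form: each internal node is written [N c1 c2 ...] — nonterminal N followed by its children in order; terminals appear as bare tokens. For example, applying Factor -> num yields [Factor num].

Expr
Term % Expr
Factor . Term % Expr
- Factor . Term % Expr
- b . Term % Expr
- b . Factor % Expr
- b . num % Expr
- b . num % Term ** Expr
- b . num % Factor ** Expr
- b . num % num ** Expr
- b . num % num ** Term
- b . num % num ** Factor
- b . num % num ** b

[Expr [Term [Factor - [Factor b]] . [Term [Factor num]]] % [Expr [Term [Factor num]] ** [Expr [Term [Factor b]]]]]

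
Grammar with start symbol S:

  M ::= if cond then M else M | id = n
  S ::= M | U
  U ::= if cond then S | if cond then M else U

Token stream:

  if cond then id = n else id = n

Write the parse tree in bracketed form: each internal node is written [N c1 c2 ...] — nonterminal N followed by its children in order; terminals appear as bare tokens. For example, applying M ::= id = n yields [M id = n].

S
M
if cond then M else M
if cond then id = n else M
if cond then id = n else id = n

[S [M if cond then [M id = n] else [M id = n]]]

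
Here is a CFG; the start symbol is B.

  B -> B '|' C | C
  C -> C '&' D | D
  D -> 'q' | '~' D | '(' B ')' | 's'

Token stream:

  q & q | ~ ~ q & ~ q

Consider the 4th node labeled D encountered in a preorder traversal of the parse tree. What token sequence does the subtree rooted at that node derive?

[B [B [C [C [D q]] & [D q]]] | [C [C [D ~ [D ~ [D q]]]] & [D ~ [D q]]]]

~ q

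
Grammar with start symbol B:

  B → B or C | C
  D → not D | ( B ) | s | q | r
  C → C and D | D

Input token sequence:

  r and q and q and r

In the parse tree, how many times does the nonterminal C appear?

4

[B [C [C [C [C [D r]] and [D q]] and [D q]] and [D r]]]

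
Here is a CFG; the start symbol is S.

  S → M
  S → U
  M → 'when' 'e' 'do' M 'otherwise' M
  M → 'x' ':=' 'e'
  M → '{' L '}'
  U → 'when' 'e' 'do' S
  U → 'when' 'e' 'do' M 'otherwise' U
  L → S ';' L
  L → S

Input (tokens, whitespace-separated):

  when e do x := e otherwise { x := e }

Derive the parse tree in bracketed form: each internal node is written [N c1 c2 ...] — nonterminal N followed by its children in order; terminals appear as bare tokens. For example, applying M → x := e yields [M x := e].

S
M
when e do M otherwise M
when e do x := e otherwise M
when e do x := e otherwise { L }
when e do x := e otherwise { S }
when e do x := e otherwise { M }
when e do x := e otherwise { x := e }

[S [M when e do [M x := e] otherwise [M { [L [S [M x := e]]] }]]]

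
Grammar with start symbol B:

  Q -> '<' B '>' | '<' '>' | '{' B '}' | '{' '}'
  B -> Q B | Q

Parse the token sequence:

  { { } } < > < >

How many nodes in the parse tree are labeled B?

[B [Q { [B [Q { }]] }] [B [Q < >] [B [Q < >]]]]

4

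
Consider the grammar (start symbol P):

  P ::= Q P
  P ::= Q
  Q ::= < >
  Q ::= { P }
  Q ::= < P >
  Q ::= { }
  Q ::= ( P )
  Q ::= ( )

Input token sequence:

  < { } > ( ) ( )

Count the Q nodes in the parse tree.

[P [Q < [P [Q { }]] >] [P [Q ( )] [P [Q ( )]]]]

4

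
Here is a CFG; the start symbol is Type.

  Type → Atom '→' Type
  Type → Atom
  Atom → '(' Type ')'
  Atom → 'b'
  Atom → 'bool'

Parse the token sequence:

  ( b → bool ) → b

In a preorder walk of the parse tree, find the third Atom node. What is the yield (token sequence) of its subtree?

[Type [Atom ( [Type [Atom b] → [Type [Atom bool]]] )] → [Type [Atom b]]]

bool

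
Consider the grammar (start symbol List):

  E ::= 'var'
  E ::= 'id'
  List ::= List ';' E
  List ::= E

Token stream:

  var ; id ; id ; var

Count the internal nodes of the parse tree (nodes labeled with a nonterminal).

8

[List [List [List [List [E var]] ; [E id]] ; [E id]] ; [E var]]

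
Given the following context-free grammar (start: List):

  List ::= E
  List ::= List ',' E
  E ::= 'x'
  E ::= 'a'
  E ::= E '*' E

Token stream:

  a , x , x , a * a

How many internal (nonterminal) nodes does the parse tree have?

10

[List [List [List [List [E a]] , [E x]] , [E x]] , [E [E a] * [E a]]]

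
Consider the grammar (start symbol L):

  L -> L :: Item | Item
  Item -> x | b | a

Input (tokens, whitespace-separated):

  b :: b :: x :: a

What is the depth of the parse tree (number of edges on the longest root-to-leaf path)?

[L [L [L [L [Item b]] :: [Item b]] :: [Item x]] :: [Item a]]

5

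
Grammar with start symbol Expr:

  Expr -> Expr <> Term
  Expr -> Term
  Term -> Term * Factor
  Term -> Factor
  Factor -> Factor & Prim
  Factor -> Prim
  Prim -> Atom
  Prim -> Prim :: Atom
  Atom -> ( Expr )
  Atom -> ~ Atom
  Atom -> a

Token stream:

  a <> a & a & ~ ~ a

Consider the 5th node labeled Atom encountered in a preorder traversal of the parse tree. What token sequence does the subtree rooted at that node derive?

~ a

[Expr [Expr [Term [Factor [Prim [Atom a]]]]] <> [Term [Factor [Factor [Factor [Prim [Atom a]]] & [Prim [Atom a]]] & [Prim [Atom ~ [Atom ~ [Atom a]]]]]]]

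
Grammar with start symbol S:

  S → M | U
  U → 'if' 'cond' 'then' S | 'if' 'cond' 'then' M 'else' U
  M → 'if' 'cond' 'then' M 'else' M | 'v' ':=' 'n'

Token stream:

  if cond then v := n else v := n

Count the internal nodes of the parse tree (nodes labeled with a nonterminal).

[S [M if cond then [M v := n] else [M v := n]]]

4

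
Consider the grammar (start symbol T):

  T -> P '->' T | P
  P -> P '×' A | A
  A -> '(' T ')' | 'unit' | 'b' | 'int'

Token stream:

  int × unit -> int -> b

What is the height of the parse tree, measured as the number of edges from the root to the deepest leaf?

5

[T [P [P [A int]] × [A unit]] -> [T [P [A int]] -> [T [P [A b]]]]]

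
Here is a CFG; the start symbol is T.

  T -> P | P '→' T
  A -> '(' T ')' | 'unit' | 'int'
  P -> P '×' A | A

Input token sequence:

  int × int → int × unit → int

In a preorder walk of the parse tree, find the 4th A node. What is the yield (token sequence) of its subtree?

unit

[T [P [P [A int]] × [A int]] → [T [P [P [A int]] × [A unit]] → [T [P [A int]]]]]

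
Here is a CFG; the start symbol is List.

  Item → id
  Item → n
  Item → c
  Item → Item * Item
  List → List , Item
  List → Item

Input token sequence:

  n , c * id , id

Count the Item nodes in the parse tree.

[List [List [List [Item n]] , [Item [Item c] * [Item id]]] , [Item id]]

5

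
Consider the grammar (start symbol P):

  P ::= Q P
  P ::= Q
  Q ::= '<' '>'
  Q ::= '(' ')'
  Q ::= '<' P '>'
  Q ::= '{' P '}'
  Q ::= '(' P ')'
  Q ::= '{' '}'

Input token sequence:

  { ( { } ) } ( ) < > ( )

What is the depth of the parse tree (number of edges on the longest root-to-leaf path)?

[P [Q { [P [Q ( [P [Q { }]] )]] }] [P [Q ( )] [P [Q < >] [P [Q ( )]]]]]

6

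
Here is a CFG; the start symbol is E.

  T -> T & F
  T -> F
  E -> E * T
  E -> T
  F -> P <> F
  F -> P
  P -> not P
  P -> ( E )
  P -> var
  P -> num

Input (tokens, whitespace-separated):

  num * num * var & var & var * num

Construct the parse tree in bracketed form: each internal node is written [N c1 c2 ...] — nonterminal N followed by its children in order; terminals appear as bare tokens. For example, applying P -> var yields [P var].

E
E * T
E * T * T
E * T * T * T
T * T * T * T
F * T * T * T
P * T * T * T
num * T * T * T
num * F * T * T
num * P * T * T
num * num * T * T
num * num * T & F * T
num * num * T & F & F * T
num * num * F & F & F * T
num * num * P & F & F * T
num * num * var & F & F * T
num * num * var & P & F * T
num * num * var & var & F * T
num * num * var & var & P * T
num * num * var & var & var * T
num * num * var & var & var * F
num * num * var & var & var * P
num * num * var & var & var * num

[E [E [E [E [T [F [P num]]]] * [T [F [P num]]]] * [T [T [T [F [P var]]] & [F [P var]]] & [F [P var]]]] * [T [F [P num]]]]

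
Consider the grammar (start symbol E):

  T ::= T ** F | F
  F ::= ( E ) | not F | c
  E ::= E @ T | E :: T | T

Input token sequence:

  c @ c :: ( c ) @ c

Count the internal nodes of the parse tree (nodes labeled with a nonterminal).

[E [E [E [E [T [F c]]] @ [T [F c]]] :: [T [F ( [E [T [F c]]] )]]] @ [T [F c]]]

15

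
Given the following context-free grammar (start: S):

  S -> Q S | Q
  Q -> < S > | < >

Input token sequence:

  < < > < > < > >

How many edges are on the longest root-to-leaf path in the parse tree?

6

[S [Q < [S [Q < >] [S [Q < >] [S [Q < >]]]] >]]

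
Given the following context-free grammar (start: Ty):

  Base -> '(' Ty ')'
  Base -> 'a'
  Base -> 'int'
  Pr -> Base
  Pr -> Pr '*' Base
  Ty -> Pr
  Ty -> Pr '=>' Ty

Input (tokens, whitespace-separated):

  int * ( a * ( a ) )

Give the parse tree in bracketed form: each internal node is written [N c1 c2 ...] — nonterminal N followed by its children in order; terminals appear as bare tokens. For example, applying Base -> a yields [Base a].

Ty
Pr
Pr * Base
Base * Base
int * Base
int * ( Ty )
int * ( Pr )
int * ( Pr * Base )
int * ( Base * Base )
int * ( a * Base )
int * ( a * ( Ty ) )
int * ( a * ( Pr ) )
int * ( a * ( Base ) )
int * ( a * ( a ) )

[Ty [Pr [Pr [Base int]] * [Base ( [Ty [Pr [Pr [Base a]] * [Base ( [Ty [Pr [Base a]]] )]]] )]]]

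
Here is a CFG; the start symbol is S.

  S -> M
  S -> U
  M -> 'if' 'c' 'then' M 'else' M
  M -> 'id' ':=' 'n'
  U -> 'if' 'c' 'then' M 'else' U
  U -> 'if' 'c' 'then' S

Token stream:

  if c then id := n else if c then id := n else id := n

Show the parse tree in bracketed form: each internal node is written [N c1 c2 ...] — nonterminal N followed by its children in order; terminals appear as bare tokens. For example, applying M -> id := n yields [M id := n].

S
M
if c then M else M
if c then id := n else M
if c then id := n else if c then M else M
if c then id := n else if c then id := n else M
if c then id := n else if c then id := n else id := n

[S [M if c then [M id := n] else [M if c then [M id := n] else [M id := n]]]]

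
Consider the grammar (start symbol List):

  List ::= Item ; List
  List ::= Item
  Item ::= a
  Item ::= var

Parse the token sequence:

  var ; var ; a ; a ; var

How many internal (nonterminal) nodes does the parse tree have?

10

[List [Item var] ; [List [Item var] ; [List [Item a] ; [List [Item a] ; [List [Item var]]]]]]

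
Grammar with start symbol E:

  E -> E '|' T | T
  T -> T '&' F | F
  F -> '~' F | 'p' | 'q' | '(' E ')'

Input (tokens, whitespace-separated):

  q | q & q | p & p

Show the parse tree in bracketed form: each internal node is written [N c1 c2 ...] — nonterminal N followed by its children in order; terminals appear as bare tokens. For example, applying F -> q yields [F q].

[E [E [E [T [F q]]] | [T [T [F q]] & [F q]]] | [T [T [F p]] & [F p]]]

E
E | T
E | T | T
T | T | T
F | T | T
q | T | T
q | T & F | T
q | F & F | T
q | q & F | T
q | q & q | T
q | q & q | T & F
q | q & q | F & F
q | q & q | p & F
q | q & q | p & p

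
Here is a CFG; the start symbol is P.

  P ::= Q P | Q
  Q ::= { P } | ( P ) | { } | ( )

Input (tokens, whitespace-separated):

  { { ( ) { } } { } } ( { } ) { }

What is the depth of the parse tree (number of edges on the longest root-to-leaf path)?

7

[P [Q { [P [Q { [P [Q ( )] [P [Q { }]]] }] [P [Q { }]]] }] [P [Q ( [P [Q { }]] )] [P [Q { }]]]]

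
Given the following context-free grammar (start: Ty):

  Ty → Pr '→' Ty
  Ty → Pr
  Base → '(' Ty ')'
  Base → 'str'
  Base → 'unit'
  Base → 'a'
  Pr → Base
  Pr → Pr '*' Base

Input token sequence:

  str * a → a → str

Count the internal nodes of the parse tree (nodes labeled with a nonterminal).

[Ty [Pr [Pr [Base str]] * [Base a]] → [Ty [Pr [Base a]] → [Ty [Pr [Base str]]]]]

11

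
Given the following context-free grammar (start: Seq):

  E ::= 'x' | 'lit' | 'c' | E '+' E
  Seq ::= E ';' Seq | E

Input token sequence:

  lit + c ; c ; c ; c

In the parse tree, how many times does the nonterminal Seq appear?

4

[Seq [E [E lit] + [E c]] ; [Seq [E c] ; [Seq [E c] ; [Seq [E c]]]]]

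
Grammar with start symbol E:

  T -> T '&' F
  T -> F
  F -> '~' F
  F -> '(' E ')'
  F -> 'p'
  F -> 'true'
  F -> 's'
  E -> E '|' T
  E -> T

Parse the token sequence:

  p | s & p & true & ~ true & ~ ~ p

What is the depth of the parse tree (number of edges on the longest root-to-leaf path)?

[E [E [T [F p]]] | [T [T [T [T [T [F s]] & [F p]] & [F true]] & [F ~ [F true]]] & [F ~ [F ~ [F p]]]]]

7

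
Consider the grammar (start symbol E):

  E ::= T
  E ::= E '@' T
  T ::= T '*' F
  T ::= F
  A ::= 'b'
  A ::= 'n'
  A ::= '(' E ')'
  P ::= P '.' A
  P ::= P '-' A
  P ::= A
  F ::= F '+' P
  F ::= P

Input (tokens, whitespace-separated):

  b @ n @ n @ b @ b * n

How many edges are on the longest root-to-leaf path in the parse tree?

[E [E [E [E [E [T [F [P [A b]]]]] @ [T [F [P [A n]]]]] @ [T [F [P [A n]]]]] @ [T [F [P [A b]]]]] @ [T [T [F [P [A b]]]] * [F [P [A n]]]]]

9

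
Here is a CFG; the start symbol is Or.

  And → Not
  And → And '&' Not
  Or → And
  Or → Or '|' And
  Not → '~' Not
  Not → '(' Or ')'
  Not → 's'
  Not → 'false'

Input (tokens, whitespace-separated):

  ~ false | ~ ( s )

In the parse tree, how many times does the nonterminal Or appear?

[Or [Or [And [Not ~ [Not false]]]] | [And [Not ~ [Not ( [Or [And [Not s]]] )]]]]

3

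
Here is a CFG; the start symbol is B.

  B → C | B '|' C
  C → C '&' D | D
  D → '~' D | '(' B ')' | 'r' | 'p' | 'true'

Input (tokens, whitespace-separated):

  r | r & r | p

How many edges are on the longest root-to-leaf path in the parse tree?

[B [B [B [C [D r]]] | [C [C [D r]] & [D r]]] | [C [D p]]]

5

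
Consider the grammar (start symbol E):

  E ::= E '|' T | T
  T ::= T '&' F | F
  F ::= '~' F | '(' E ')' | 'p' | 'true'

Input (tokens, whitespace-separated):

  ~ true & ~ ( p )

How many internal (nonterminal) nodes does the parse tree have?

10

[E [T [T [F ~ [F true]]] & [F ~ [F ( [E [T [F p]]] )]]]]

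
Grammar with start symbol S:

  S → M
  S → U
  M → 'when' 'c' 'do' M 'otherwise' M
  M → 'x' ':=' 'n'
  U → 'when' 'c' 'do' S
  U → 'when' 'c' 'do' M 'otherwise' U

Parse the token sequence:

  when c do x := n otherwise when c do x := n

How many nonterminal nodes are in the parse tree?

[S [U when c do [M x := n] otherwise [U when c do [S [M x := n]]]]]

6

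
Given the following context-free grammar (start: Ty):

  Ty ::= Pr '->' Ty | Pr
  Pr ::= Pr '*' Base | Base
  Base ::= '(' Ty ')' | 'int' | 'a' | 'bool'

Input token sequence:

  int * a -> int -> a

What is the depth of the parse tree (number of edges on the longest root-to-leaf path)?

5

[Ty [Pr [Pr [Base int]] * [Base a]] -> [Ty [Pr [Base int]] -> [Ty [Pr [Base a]]]]]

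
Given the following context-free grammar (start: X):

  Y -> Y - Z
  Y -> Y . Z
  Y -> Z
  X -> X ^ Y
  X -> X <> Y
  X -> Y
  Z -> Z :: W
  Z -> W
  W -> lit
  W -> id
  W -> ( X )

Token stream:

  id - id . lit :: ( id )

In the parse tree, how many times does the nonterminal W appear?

5

[X [Y [Y [Y [Z [W id]]] - [Z [W id]]] . [Z [Z [W lit]] :: [W ( [X [Y [Z [W id]]]] )]]]]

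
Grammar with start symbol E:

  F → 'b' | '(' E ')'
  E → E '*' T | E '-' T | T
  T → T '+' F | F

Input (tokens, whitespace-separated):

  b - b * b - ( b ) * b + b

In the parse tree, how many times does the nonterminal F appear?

[E [E [E [E [E [T [F b]]] - [T [F b]]] * [T [F b]]] - [T [F ( [E [T [F b]]] )]]] * [T [T [F b]] + [F b]]]

7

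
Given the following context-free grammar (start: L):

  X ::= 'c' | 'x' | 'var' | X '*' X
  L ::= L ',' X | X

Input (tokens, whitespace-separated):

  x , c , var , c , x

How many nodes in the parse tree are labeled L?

[L [L [L [L [L [X x]] , [X c]] , [X var]] , [X c]] , [X x]]

5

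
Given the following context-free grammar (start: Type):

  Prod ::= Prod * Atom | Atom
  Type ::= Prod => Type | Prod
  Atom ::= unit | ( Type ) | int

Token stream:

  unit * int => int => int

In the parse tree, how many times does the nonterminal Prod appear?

4

[Type [Prod [Prod [Atom unit]] * [Atom int]] => [Type [Prod [Atom int]] => [Type [Prod [Atom int]]]]]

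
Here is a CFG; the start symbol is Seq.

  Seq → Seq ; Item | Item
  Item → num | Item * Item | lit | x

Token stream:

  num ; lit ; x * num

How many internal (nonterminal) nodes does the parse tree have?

8

[Seq [Seq [Seq [Item num]] ; [Item lit]] ; [Item [Item x] * [Item num]]]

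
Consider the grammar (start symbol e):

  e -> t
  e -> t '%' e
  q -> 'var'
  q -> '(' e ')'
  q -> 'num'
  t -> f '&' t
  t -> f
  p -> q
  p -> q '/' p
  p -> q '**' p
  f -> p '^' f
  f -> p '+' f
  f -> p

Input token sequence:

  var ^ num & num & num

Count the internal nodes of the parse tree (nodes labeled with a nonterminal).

16

[e [t [f [p [q var]] ^ [f [p [q num]]]] & [t [f [p [q num]]] & [t [f [p [q num]]]]]]]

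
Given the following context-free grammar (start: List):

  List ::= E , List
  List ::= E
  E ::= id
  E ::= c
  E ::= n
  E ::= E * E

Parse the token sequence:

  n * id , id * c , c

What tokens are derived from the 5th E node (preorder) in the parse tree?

[List [E [E n] * [E id]] , [List [E [E id] * [E c]] , [List [E c]]]]

id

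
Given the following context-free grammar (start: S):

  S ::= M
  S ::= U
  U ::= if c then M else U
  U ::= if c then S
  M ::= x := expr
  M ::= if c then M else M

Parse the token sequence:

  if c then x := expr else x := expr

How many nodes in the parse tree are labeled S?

[S [M if c then [M x := expr] else [M x := expr]]]

1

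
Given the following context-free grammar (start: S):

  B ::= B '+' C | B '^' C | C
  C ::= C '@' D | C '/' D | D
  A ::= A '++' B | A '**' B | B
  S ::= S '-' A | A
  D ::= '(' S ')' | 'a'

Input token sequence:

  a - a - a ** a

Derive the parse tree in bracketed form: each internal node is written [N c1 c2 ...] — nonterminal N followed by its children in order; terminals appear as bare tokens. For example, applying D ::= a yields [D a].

[S [S [S [A [B [C [D a]]]]] - [A [B [C [D a]]]]] - [A [A [B [C [D a]]]] ** [B [C [D a]]]]]

S
S - A
S - A - A
A - A - A
B - A - A
C - A - A
D - A - A
a - A - A
a - B - A
a - C - A
a - D - A
a - a - A
a - a - A ** B
a - a - B ** B
a - a - C ** B
a - a - D ** B
a - a - a ** B
a - a - a ** C
a - a - a ** D
a - a - a ** a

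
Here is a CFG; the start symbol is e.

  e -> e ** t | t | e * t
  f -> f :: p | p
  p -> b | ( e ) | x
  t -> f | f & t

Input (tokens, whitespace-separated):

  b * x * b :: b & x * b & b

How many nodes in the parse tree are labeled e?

4

[e [e [e [e [t [f [p b]]]] * [t [f [p x]]]] * [t [f [f [p b]] :: [p b]] & [t [f [p x]]]]] * [t [f [p b]] & [t [f [p b]]]]]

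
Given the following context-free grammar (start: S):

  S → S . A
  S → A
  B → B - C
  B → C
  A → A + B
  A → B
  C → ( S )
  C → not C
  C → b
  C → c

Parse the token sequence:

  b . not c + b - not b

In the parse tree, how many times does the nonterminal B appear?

4

[S [S [A [B [C b]]]] . [A [A [B [C not [C c]]]] + [B [B [C b]] - [C not [C b]]]]]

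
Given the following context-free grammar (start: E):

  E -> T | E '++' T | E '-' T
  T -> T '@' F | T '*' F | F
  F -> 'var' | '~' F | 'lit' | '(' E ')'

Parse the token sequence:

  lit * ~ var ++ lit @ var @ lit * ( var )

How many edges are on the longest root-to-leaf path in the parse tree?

6

[E [E [T [T [F lit]] * [F ~ [F var]]]] ++ [T [T [T [T [F lit]] @ [F var]] @ [F lit]] * [F ( [E [T [F var]]] )]]]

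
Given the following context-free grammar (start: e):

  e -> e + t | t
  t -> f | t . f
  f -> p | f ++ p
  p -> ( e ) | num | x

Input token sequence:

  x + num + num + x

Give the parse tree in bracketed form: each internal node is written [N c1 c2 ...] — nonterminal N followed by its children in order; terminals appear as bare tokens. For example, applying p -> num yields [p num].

e
e + t
e + t + t
e + t + t + t
t + t + t + t
f + t + t + t
p + t + t + t
x + t + t + t
x + f + t + t
x + p + t + t
x + num + t + t
x + num + f + t
x + num + p + t
x + num + num + t
x + num + num + f
x + num + num + p
x + num + num + x

[e [e [e [e [t [f [p x]]]] + [t [f [p num]]]] + [t [f [p num]]]] + [t [f [p x]]]]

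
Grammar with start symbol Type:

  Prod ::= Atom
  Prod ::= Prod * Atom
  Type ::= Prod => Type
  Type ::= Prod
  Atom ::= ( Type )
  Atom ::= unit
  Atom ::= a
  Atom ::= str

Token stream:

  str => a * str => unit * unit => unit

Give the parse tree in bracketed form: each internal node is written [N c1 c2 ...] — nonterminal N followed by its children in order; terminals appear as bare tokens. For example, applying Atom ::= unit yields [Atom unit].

Type
Prod => Type
Atom => Type
str => Type
str => Prod => Type
str => Prod * Atom => Type
str => Atom * Atom => Type
str => a * Atom => Type
str => a * str => Type
str => a * str => Prod => Type
str => a * str => Prod * Atom => Type
str => a * str => Atom * Atom => Type
str => a * str => unit * Atom => Type
str => a * str => unit * unit => Type
str => a * str => unit * unit => Prod
str => a * str => unit * unit => Atom
str => a * str => unit * unit => unit

[Type [Prod [Atom str]] => [Type [Prod [Prod [Atom a]] * [Atom str]] => [Type [Prod [Prod [Atom unit]] * [Atom unit]] => [Type [Prod [Atom unit]]]]]]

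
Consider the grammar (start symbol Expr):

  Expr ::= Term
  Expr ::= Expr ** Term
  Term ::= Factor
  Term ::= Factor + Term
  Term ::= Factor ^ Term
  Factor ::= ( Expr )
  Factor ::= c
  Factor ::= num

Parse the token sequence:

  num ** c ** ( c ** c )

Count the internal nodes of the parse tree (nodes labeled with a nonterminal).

[Expr [Expr [Expr [Term [Factor num]]] ** [Term [Factor c]]] ** [Term [Factor ( [Expr [Expr [Term [Factor c]]] ** [Term [Factor c]]] )]]]

15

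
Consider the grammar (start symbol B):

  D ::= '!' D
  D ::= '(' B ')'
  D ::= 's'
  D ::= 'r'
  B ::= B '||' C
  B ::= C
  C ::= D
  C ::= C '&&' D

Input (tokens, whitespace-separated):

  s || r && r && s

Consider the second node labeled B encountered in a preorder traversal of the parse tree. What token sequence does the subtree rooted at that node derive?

[B [B [C [D s]]] || [C [C [C [D r]] && [D r]] && [D s]]]

s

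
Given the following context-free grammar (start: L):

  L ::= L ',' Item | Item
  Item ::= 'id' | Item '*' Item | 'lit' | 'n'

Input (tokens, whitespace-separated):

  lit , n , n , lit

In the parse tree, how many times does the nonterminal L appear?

4

[L [L [L [L [Item lit]] , [Item n]] , [Item n]] , [Item lit]]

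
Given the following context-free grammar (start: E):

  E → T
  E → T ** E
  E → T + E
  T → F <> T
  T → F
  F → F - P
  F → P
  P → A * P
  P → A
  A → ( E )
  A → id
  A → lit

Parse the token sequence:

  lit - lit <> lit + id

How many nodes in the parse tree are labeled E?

2

[E [T [F [F [P [A lit]]] - [P [A lit]]] <> [T [F [P [A lit]]]]] + [E [T [F [P [A id]]]]]]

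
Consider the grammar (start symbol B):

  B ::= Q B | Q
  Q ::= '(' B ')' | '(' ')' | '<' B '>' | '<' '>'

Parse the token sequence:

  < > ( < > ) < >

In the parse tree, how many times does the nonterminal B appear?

[B [Q < >] [B [Q ( [B [Q < >]] )] [B [Q < >]]]]

4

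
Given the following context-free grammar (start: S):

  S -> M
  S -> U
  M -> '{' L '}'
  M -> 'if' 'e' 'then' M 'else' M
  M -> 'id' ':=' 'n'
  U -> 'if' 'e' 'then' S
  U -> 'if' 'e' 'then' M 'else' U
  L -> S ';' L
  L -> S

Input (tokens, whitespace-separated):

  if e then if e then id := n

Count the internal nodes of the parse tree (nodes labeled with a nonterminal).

6

[S [U if e then [S [U if e then [S [M id := n]]]]]]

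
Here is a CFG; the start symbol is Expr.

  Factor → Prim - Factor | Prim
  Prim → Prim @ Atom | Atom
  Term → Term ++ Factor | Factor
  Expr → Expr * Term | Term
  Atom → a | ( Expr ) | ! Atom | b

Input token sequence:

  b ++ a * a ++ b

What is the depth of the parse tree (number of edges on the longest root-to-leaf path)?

[Expr [Expr [Term [Term [Factor [Prim [Atom b]]]] ++ [Factor [Prim [Atom a]]]]] * [Term [Term [Factor [Prim [Atom a]]]] ++ [Factor [Prim [Atom b]]]]]

7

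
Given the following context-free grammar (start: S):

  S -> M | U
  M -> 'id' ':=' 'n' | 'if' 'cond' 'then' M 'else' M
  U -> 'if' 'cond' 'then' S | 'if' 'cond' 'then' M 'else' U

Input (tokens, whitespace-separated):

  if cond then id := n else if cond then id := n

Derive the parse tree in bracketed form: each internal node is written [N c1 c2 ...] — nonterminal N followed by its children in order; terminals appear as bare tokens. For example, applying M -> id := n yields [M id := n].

[S [U if cond then [M id := n] else [U if cond then [S [M id := n]]]]]

S
U
if cond then M else U
if cond then id := n else U
if cond then id := n else if cond then S
if cond then id := n else if cond then M
if cond then id := n else if cond then id := n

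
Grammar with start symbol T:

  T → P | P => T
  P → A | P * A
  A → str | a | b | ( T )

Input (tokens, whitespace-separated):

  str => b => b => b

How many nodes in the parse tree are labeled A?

4

[T [P [A str]] => [T [P [A b]] => [T [P [A b]] => [T [P [A b]]]]]]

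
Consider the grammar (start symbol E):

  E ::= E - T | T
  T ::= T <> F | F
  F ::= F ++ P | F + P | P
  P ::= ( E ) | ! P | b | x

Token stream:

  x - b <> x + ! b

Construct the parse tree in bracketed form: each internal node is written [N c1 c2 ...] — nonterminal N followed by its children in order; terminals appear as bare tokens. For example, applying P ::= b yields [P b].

E
E - T
T - T
F - T
P - T
x - T
x - T <> F
x - F <> F
x - P <> F
x - b <> F
x - b <> F + P
x - b <> P + P
x - b <> x + P
x - b <> x + ! P
x - b <> x + ! b

[E [E [T [F [P x]]]] - [T [T [F [P b]]] <> [F [F [P x]] + [P ! [P b]]]]]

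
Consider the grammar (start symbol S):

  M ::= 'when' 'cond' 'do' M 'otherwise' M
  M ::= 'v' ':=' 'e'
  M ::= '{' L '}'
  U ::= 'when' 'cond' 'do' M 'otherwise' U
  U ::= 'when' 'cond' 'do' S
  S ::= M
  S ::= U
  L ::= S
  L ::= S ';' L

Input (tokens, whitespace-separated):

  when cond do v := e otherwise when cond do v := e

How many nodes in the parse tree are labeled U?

2

[S [U when cond do [M v := e] otherwise [U when cond do [S [M v := e]]]]]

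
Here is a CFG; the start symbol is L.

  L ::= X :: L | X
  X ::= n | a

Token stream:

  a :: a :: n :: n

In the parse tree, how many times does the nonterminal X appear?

[L [X a] :: [L [X a] :: [L [X n] :: [L [X n]]]]]

4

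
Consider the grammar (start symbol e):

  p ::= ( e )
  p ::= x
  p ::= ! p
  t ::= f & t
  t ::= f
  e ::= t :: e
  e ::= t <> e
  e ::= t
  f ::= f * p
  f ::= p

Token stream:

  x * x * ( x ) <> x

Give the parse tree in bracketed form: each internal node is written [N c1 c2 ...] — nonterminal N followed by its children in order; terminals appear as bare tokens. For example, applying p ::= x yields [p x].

[e [t [f [f [f [p x]] * [p x]] * [p ( [e [t [f [p x]]]] )]]] <> [e [t [f [p x]]]]]

e
t <> e
f <> e
f * p <> e
f * p * p <> e
p * p * p <> e
x * p * p <> e
x * x * p <> e
x * x * ( e ) <> e
x * x * ( t ) <> e
x * x * ( f ) <> e
x * x * ( p ) <> e
x * x * ( x ) <> e
x * x * ( x ) <> t
x * x * ( x ) <> f
x * x * ( x ) <> p
x * x * ( x ) <> x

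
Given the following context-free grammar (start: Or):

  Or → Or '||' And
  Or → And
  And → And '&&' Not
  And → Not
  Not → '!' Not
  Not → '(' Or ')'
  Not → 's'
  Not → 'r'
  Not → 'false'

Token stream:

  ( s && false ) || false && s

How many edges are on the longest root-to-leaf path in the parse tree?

8

[Or [Or [And [Not ( [Or [And [And [Not s]] && [Not false]]] )]]] || [And [And [Not false]] && [Not s]]]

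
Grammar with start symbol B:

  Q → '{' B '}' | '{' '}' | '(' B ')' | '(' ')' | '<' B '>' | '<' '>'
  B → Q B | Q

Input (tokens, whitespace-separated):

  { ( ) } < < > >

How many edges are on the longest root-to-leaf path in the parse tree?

[B [Q { [B [Q ( )]] }] [B [Q < [B [Q < >]] >]]]

5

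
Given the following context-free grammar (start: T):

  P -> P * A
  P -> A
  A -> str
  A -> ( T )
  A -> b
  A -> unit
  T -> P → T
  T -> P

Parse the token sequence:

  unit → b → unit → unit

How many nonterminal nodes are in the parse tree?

12

[T [P [A unit]] → [T [P [A b]] → [T [P [A unit]] → [T [P [A unit]]]]]]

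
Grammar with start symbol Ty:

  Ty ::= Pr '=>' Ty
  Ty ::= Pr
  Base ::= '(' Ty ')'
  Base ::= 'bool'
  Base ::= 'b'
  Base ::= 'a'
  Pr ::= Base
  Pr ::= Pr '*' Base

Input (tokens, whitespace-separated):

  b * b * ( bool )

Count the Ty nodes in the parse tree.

[Ty [Pr [Pr [Pr [Base b]] * [Base b]] * [Base ( [Ty [Pr [Base bool]]] )]]]

2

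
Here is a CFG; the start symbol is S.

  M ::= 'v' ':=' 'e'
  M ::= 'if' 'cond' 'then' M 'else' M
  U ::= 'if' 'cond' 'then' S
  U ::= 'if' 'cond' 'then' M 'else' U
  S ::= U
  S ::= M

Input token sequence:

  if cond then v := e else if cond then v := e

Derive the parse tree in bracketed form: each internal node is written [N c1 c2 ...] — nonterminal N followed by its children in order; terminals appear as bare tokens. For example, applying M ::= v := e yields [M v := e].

[S [U if cond then [M v := e] else [U if cond then [S [M v := e]]]]]

S
U
if cond then M else U
if cond then v := e else U
if cond then v := e else if cond then S
if cond then v := e else if cond then M
if cond then v := e else if cond then v := e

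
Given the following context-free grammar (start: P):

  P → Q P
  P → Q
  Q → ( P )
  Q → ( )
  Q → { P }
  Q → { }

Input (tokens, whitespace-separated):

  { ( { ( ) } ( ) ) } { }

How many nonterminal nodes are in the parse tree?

[P [Q { [P [Q ( [P [Q { [P [Q ( )]] }] [P [Q ( )]]] )]] }] [P [Q { }]]]

12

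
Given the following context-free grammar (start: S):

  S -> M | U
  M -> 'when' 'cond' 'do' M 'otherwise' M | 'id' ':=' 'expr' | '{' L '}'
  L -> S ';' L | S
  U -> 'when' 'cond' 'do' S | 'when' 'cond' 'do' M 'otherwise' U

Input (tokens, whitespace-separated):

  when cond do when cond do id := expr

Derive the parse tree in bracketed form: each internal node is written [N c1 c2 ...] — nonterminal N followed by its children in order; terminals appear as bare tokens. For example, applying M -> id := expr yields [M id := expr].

[S [U when cond do [S [U when cond do [S [M id := expr]]]]]]

S
U
when cond do S
when cond do U
when cond do when cond do S
when cond do when cond do M
when cond do when cond do id := expr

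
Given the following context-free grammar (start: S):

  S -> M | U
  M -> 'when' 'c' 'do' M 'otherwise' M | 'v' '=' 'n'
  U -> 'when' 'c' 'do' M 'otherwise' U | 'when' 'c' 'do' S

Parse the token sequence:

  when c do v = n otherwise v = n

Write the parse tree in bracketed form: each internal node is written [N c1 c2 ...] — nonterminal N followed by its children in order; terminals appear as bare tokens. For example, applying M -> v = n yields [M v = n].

[S [M when c do [M v = n] otherwise [M v = n]]]

S
M
when c do M otherwise M
when c do v = n otherwise M
when c do v = n otherwise v = n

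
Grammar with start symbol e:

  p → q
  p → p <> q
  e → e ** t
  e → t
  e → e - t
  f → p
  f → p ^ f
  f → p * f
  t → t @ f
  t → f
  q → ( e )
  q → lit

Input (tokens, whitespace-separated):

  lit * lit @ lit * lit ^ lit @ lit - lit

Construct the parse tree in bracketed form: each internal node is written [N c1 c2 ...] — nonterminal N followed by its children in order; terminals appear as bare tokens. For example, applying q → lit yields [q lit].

[e [e [t [t [t [f [p [q lit]] * [f [p [q lit]]]]] @ [f [p [q lit]] * [f [p [q lit]] ^ [f [p [q lit]]]]]] @ [f [p [q lit]]]]] - [t [f [p [q lit]]]]]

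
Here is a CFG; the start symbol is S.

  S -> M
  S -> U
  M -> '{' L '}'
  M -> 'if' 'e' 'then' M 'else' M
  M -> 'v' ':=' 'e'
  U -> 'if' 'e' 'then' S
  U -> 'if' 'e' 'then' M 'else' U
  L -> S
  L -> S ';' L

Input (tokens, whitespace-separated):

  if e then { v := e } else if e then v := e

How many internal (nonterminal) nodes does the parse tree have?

[S [U if e then [M { [L [S [M v := e]]] }] else [U if e then [S [M v := e]]]]]

9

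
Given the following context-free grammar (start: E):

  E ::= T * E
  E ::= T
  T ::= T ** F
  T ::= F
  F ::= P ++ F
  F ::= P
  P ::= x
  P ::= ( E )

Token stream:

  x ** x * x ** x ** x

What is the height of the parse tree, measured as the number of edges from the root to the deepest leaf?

7

[E [T [T [F [P x]]] ** [F [P x]]] * [E [T [T [T [F [P x]]] ** [F [P x]]] ** [F [P x]]]]]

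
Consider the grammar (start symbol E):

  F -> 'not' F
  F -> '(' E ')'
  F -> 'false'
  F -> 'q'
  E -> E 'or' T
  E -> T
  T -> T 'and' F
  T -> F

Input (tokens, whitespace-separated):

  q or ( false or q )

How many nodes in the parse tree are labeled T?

[E [E [T [F q]]] or [T [F ( [E [E [T [F false]]] or [T [F q]]] )]]]

4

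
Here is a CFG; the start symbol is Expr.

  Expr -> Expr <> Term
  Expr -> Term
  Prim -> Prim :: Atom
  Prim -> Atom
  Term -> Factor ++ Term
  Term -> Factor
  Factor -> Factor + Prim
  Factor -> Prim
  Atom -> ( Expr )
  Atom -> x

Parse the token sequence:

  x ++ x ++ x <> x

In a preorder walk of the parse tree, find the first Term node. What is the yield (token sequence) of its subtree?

[Expr [Expr [Term [Factor [Prim [Atom x]]] ++ [Term [Factor [Prim [Atom x]]] ++ [Term [Factor [Prim [Atom x]]]]]]] <> [Term [Factor [Prim [Atom x]]]]]

x ++ x ++ x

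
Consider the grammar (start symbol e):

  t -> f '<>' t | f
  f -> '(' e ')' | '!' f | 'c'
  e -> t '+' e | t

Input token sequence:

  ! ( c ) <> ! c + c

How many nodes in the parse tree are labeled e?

[e [t [f ! [f ( [e [t [f c]]] )]] <> [t [f ! [f c]]]] + [e [t [f c]]]]

3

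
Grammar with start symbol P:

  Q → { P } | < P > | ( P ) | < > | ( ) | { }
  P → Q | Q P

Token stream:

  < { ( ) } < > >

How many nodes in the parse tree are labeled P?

[P [Q < [P [Q { [P [Q ( )]] }] [P [Q < >]]] >]]

4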